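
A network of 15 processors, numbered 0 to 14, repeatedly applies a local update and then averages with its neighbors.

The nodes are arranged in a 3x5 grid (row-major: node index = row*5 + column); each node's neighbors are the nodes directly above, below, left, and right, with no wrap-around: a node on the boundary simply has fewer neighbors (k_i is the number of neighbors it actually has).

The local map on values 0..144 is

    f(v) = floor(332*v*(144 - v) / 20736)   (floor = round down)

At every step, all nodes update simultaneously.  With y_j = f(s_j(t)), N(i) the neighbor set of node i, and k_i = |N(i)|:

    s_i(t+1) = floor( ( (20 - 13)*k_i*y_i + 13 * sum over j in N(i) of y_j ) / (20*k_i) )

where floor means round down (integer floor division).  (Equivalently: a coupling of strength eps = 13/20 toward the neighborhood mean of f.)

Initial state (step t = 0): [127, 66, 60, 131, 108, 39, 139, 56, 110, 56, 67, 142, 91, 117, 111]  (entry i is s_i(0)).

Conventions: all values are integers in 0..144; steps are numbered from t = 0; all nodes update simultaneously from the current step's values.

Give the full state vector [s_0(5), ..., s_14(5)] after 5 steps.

Answer: [81, 81, 81, 81, 81, 81, 81, 81, 81, 81, 81, 81, 81, 81, 81]

Derivation:
t=0: [127, 66, 60, 131, 108, 39, 139, 56, 110, 56, 67, 142, 91, 117, 111]
t=1: [59, 55, 68, 53, 55, 50, 41, 64, 58, 66, 51, 38, 55, 59, 61]
t=2: [77, 76, 79, 78, 78, 74, 71, 78, 79, 80, 71, 70, 76, 79, 81]
t=3: [82, 82, 82, 82, 81, 82, 82, 82, 81, 81, 82, 82, 82, 81, 81]
t=4: [81, 81, 81, 81, 81, 81, 81, 81, 81, 81, 81, 81, 81, 81, 81]
t=5: [81, 81, 81, 81, 81, 81, 81, 81, 81, 81, 81, 81, 81, 81, 81]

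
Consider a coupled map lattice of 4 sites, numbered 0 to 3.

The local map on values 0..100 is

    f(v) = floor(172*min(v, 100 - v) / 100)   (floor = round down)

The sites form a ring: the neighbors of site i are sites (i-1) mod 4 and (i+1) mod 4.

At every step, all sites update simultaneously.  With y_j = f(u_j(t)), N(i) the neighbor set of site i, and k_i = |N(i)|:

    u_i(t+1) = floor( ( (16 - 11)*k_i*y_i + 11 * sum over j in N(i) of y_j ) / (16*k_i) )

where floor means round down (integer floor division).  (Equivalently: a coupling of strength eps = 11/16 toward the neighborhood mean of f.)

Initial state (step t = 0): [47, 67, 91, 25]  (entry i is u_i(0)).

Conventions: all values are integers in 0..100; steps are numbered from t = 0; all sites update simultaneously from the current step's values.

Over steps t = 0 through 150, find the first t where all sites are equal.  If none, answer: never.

Answer: 9
Key observation: Synchronization is absorbing here: once all sites are equal they stay equal, and step 9 is the first all-equal step.

Derivation:
t=0: [47, 67, 91, 25]  (not all equal)
t=1: [59, 50, 38, 46]  (not all equal)
t=2: [78, 73, 77, 71]  (not all equal)
t=3: [44, 40, 44, 41]  (not all equal)
t=4: [70, 72, 70, 73]  (not all equal)
t=5: [48, 50, 48, 49]  (not all equal)
t=6: [84, 83, 84, 82]  (not all equal)
t=7: [28, 27, 28, 27]  (not all equal)
t=8: [46, 47, 46, 47]  (not all equal)
t=9: [79, 79, 79, 79]  (all equal)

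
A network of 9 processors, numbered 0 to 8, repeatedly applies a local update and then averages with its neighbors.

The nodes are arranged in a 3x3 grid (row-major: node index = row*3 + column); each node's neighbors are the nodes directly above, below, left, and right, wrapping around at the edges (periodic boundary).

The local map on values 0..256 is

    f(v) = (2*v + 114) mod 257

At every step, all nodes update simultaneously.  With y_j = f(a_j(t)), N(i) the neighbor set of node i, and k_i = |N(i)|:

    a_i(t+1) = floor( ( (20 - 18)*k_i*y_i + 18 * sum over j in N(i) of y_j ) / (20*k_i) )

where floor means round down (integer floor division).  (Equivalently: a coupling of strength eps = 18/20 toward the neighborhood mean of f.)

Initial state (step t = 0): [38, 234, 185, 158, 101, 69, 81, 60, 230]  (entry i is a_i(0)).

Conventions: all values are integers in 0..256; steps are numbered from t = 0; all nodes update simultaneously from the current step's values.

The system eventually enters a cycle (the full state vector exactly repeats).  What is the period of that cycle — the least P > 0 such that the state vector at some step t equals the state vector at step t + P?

Simulating step by step:
t=0: [38, 234, 185, 158, 101, 69, 81, 60, 230]
t=1: [128, 166, 150, 134, 169, 141, 149, 69, 170]
t=2: [152, 180, 159, 147, 178, 165, 170, 190, 177]
t=3: [182, 198, 192, 185, 199, 187, 190, 212, 200]
t=4: [237, 192, 182, 235, 190, 185, 129, 170, 164]
t=5: [152, 188, 185, 153, 189, 183, 129, 194, 189]
t=6: [182, 218, 214, 181, 217, 215, 192, 208, 205]
t=7: [140, 70, 69, 140, 71, 68, 128, 73, 71]
t=8: [183, 171, 227, 183, 170, 227, 131, 198, 164]
t=9: [156, 183, 154, 155, 183, 153, 210, 182, 126]
t=10: [146, 197, 165, 146, 196, 165, 151, 151, 138]
t=11: [182, 192, 180, 182, 192, 180, 148, 194, 169]
t=12: [209, 232, 218, 209, 232, 218, 213, 211, 206]
t=13: [34, 37, 32, 34, 37, 32, 18, 39, 28]
t=14: [175, 185, 179, 175, 185, 179, 178, 175, 174]
t=15: [214, 215, 213, 214, 215, 213, 207, 216, 211]
t=16: [24, 29, 26, 24, 29, 26, 26, 24, 24]
t=17: [166, 166, 165, 166, 166, 165, 162, 167, 164]
t=18: [186, 189, 187, 186, 189, 187, 187, 186, 186]
t=19: [231, 231, 231, 231, 231, 231, 229, 232, 230]
t=20: [61, 62, 61, 61, 62, 61, 61, 60, 61]
t=21: [236, 236, 236, 236, 236, 236, 235, 236, 235]
t=22: [71, 72, 71, 71, 72, 71, 71, 71, 71]
t=23: [198, 173, 198, 198, 173, 198, 256, 141, 256]
t=24: [210, 211, 210, 210, 211, 210, 181, 155, 181]
t=25: [65, 53, 65, 65, 53, 65, 117, 125, 117]
t=26: [204, 205, 204, 204, 205, 204, 163, 150, 163]
t=27: [47, 42, 47, 47, 42, 47, 98, 102, 98]
t=28: [170, 171, 170, 170, 171, 170, 124, 119, 124]
t=29: [176, 174, 176, 176, 174, 176, 144, 146, 144]
t=30: [193, 194, 193, 193, 194, 193, 174, 172, 174]
t=31: [234, 234, 234, 234, 234, 234, 221, 222, 221]
t=32: [62, 62, 62, 62, 62, 62, 54, 53, 54]
t=33: [234, 233, 234, 234, 233, 234, 228, 229, 228]
t=34: [64, 65, 64, 64, 65, 64, 61, 60, 61]
t=35: [241, 240, 241, 241, 240, 241, 238, 239, 238]
t=36: [80, 80, 80, 80, 80, 80, 79, 78, 79]
t=37: [16, 16, 16, 16, 16, 16, 15, 15, 15]
t=38: [145, 145, 145, 145, 145, 145, 144, 144, 144]
t=39: [146, 146, 146, 146, 146, 146, 145, 145, 145]
t=40: [148, 148, 148, 148, 148, 148, 147, 147, 147]
t=41: [152, 152, 152, 152, 152, 152, 151, 151, 151]
t=42: [160, 160, 160, 160, 160, 160, 159, 159, 159]
t=43: [176, 176, 176, 176, 176, 176, 175, 175, 175]
t=44: [208, 208, 208, 208, 208, 208, 207, 207, 207]
t=45: [15, 15, 15, 15, 15, 15, 14, 14, 14]
t=46: [143, 143, 143, 143, 143, 143, 142, 142, 142]
t=47: [142, 142, 142, 142, 142, 142, 141, 141, 141]
t=48: [140, 140, 140, 140, 140, 140, 139, 139, 139]
t=49: [136, 136, 136, 136, 136, 136, 135, 135, 135]
t=50: [128, 128, 128, 128, 128, 128, 127, 127, 127]
t=51: [112, 112, 112, 112, 112, 112, 111, 111, 111]
t=52: [80, 80, 80, 80, 80, 80, 79, 79, 79]
t=53: [16, 16, 16, 16, 16, 16, 15, 15, 15]

Answer: 16
Key observation: The state at step 37, [16, 16, 16, 16, 16, 16, 15, 15, 15], reappears at step 53 — and no state repeats earlier — so the cycle the system enters has period 16.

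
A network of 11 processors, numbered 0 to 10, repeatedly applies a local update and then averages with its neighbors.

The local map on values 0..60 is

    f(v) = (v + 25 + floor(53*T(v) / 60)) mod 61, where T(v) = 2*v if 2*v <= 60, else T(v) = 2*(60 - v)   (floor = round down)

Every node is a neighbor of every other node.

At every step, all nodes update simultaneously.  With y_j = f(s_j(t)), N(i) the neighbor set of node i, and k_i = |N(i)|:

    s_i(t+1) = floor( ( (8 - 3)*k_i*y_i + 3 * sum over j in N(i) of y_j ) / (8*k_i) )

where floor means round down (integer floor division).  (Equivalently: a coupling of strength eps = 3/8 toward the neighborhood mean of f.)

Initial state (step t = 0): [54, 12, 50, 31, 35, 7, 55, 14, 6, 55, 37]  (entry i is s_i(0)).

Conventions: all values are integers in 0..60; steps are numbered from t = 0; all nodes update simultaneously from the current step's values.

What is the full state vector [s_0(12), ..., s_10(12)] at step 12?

Simulating step by step:
t=0: [54, 12, 50, 31, 35, 7, 55, 14, 6, 55, 37]
t=1: [31, 48, 32, 41, 39, 40, 30, 15, 38, 30, 38]
t=2: [42, 35, 42, 38, 39, 38, 43, 18, 39, 43, 39]
t=3: [36, 40, 36, 38, 38, 38, 36, 22, 38, 36, 38]
t=4: [40, 39, 40, 39, 39, 39, 40, 30, 39, 40, 39]
t=5: [39, 40, 39, 40, 40, 40, 39, 44, 40, 39, 40]
t=6: [39, 39, 39, 39, 39, 39, 39, 37, 39, 39, 39]
t=7: [40, 40, 40, 40, 40, 40, 40, 40, 40, 40, 40]
t=8: [39, 39, 39, 39, 39, 39, 39, 39, 39, 39, 39]
t=9: [40, 40, 40, 40, 40, 40, 40, 40, 40, 40, 40]
t=10: [39, 39, 39, 39, 39, 39, 39, 39, 39, 39, 39]
t=11: [40, 40, 40, 40, 40, 40, 40, 40, 40, 40, 40]
t=12: [39, 39, 39, 39, 39, 39, 39, 39, 39, 39, 39]

Answer: [39, 39, 39, 39, 39, 39, 39, 39, 39, 39, 39]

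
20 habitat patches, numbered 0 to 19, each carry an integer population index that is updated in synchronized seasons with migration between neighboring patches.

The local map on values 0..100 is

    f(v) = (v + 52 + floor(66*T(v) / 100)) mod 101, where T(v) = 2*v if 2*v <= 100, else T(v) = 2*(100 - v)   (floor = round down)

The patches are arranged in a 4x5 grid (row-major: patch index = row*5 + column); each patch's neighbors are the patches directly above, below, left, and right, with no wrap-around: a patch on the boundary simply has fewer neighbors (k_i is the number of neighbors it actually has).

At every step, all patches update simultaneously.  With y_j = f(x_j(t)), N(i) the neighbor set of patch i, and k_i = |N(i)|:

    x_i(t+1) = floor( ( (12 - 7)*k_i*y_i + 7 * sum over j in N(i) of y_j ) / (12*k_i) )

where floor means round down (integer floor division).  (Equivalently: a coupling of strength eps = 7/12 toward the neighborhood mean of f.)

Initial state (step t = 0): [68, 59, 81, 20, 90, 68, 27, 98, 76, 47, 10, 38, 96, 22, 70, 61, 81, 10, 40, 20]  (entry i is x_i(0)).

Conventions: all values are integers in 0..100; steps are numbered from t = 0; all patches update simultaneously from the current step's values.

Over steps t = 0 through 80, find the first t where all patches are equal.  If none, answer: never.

Answer: 4
Key observation: Synchronization is absorbing here: once all patches are equal they stay equal, and step 4 is the first all-equal step.

Derivation:
t=0: [68, 59, 81, 20, 90, 68, 27, 98, 76, 47, 10, 38, 96, 22, 70, 61, 81, 10, 40, 20]  (not all equal)
t=1: [61, 52, 65, 73, 68, 54, 36, 47, 54, 58, 62, 44, 46, 31, 56, 64, 58, 60, 51, 70]  (not all equal)
t=2: [64, 58, 61, 61, 61, 58, 49, 56, 56, 63, 61, 53, 52, 46, 55, 62, 61, 62, 55, 63]  (not all equal)
t=3: [63, 63, 63, 63, 62, 63, 64, 64, 63, 63, 63, 64, 64, 61, 62, 63, 63, 63, 62, 63]  (not all equal)
t=4: [62, 62, 62, 62, 62, 62, 62, 62, 62, 62, 62, 62, 62, 62, 62, 62, 62, 62, 62, 62]  (all equal)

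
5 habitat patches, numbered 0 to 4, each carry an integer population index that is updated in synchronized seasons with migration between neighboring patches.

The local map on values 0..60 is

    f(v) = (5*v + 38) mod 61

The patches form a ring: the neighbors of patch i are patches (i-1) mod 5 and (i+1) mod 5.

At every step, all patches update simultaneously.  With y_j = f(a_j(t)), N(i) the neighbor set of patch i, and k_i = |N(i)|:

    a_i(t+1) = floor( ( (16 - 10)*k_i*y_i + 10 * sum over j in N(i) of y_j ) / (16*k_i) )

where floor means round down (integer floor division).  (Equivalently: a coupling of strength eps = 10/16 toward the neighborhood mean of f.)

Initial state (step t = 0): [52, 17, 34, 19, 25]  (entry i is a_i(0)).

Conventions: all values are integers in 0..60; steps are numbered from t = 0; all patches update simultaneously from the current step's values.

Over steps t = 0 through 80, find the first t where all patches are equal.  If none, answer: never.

Simulating step by step:
t=0: [52, 17, 34, 19, 25]  (not all equal)
t=1: [33, 25, 13, 24, 35]  (not all equal)
t=2: [29, 34, 39, 36, 28]  (not all equal)
t=3: [25, 25, 37, 46, 31]  (not all equal)
t=4: [31, 40, 35, 24, 24]  (not all equal)
t=5: [32, 33, 39, 34, 27]  (not all equal)
t=6: [27, 27, 32, 40, 31]  (not all equal)
t=7: [38, 39, 38, 28, 36]  (not all equal)
t=8: [43, 46, 50, 46, 44]  (not all equal)
t=9: [15, 25, 31, 27, 15]  (not all equal)
t=10: [48, 34, 32, 38, 51]  (not all equal)
t=11: [35, 24, 27, 36, 43]  (not all equal)
t=12: [25, 38, 41, 31, 23]  (not all equal)
t=13: [39, 48, 39, 32, 27]  (not all equal)
t=14: [45, 44, 34, 37, 39]  (not all equal)
t=15: [27, 19, 26, 38, 37]  (not all equal)
t=16: [35, 34, 34, 43, 45]  (not all equal)
t=17: [25, 26, 20, 17, 19]  (not all equal)
t=18: [33, 35, 20, 8, 17]  (not all equal)
t=19: [17, 22, 20, 11, 11]  (not all equal)
t=20: [18, 15, 24, 27, 22]  (not all equal)
t=21: [26, 32, 45, 38, 27]  (not all equal)
t=22: [37, 25, 25, 38, 47]  (not all equal)
t=23: [36, 40, 42, 38, 37]  (not all equal)
t=24: [42, 32, 32, 30, 40]  (not all equal)
t=25: [23, 11, 11, 23, 23]  (not all equal)
t=26: [31, 31, 31, 31, 31]  (all equal)

Answer: 26
Key observation: Synchronization is absorbing here: once all patches are equal they stay equal, and step 26 is the first all-equal step.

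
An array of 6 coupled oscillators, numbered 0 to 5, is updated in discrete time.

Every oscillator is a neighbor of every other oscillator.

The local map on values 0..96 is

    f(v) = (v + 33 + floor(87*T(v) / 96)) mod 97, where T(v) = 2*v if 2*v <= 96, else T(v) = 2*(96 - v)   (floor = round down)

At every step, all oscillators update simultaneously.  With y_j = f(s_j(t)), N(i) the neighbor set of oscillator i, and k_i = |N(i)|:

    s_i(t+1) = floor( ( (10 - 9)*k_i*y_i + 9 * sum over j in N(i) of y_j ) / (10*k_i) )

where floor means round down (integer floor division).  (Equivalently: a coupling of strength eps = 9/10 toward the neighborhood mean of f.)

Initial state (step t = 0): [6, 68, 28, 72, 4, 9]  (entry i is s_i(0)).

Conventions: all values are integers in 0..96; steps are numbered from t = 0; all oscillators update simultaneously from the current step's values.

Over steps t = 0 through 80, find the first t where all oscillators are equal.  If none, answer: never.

Answer: 3
Key observation: Synchronization is absorbing here: once all oscillators are equal they stay equal, and step 3 is the first all-equal step.

Derivation:
t=0: [6, 68, 28, 72, 4, 9]  (not all equal)
t=1: [44, 44, 47, 44, 45, 43]  (not all equal)
t=2: [60, 60, 59, 60, 60, 60]  (not all equal)
t=3: [61, 61, 61, 61, 61, 61]  (all equal)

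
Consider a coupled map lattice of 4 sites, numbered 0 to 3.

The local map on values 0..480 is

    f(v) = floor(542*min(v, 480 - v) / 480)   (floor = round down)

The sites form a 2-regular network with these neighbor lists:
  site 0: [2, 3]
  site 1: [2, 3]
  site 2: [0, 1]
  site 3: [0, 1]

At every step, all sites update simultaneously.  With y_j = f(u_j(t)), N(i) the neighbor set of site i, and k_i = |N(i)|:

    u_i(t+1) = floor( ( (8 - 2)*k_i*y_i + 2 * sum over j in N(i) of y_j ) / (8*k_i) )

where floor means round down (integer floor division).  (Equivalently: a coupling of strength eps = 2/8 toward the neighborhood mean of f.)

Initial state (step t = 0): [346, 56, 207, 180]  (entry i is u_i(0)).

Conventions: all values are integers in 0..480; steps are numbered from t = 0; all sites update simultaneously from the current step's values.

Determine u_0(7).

Answer: u_0(7) = 262

Derivation:
t=0: [346, 56, 207, 180]
t=1: [167, 101, 201, 179]
t=2: [194, 139, 207, 189]
t=3: [220, 172, 221, 206]
t=4: [246, 205, 242, 229]
t=5: [263, 239, 262, 255]
t=6: [246, 264, 248, 254]
t=7: [262, 246, 259, 254]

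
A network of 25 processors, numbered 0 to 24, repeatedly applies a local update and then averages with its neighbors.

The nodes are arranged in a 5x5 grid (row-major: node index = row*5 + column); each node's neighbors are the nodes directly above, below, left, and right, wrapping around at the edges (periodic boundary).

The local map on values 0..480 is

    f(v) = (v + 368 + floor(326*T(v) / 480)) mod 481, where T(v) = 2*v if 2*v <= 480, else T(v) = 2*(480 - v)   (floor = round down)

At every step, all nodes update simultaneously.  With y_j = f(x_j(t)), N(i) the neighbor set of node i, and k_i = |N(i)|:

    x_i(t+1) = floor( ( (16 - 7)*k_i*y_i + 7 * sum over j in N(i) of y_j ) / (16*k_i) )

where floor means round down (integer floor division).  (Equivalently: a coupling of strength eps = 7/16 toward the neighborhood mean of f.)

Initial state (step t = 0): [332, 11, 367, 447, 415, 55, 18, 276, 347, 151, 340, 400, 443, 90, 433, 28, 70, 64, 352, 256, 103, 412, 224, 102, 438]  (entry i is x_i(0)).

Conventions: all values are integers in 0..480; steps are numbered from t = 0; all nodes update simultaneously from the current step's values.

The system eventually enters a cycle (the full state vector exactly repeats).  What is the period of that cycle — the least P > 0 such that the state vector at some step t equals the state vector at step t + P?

Answer: 2
Key observation: The state at step 5, [396, 396, 396, 396, 396, 396, 397, 396, 396, 396, 396, 397, 397, 396, 396, 396, 397, 397, 396, 396, 396, 397, 396, 396, 396], reappears at step 7 — and no state repeats earlier — so the cycle the system enters has period 2.

Derivation:
t=0: [332, 11, 367, 447, 415, 55, 18, 276, 347, 151, 340, 400, 443, 90, 433, 28, 70, 64, 352, 256, 103, 412, 224, 102, 438]
t=1: [337, 399, 406, 358, 375, 171, 366, 423, 359, 268, 368, 359, 319, 229, 347, 358, 166, 158, 309, 427, 250, 328, 338, 245, 334]
t=2: [403, 402, 397, 411, 411, 346, 391, 396, 412, 414, 395, 396, 400, 423, 414, 396, 320, 314, 407, 399, 435, 405, 401, 436, 420]
t=3: [394, 394, 395, 390, 390, 406, 399, 396, 391, 392, 398, 399, 397, 389, 391, 398, 414, 415, 395, 394, 387, 395, 396, 386, 388]
t=4: [397, 396, 397, 398, 398, 394, 395, 396, 398, 397, 395, 395, 395, 398, 397, 395, 392, 392, 396, 397, 398, 396, 396, 399, 399]
t=5: [396, 396, 396, 396, 396, 396, 397, 396, 396, 396, 396, 397, 397, 396, 396, 396, 397, 397, 396, 396, 396, 397, 396, 396, 396]
t=6: [397, 396, 397, 397, 397, 396, 396, 396, 397, 397, 396, 396, 396, 396, 397, 396, 396, 396, 396, 397, 396, 396, 396, 397, 397]
t=7: [396, 396, 396, 396, 396, 396, 397, 396, 396, 396, 396, 397, 397, 396, 396, 396, 397, 397, 396, 396, 396, 397, 396, 396, 396]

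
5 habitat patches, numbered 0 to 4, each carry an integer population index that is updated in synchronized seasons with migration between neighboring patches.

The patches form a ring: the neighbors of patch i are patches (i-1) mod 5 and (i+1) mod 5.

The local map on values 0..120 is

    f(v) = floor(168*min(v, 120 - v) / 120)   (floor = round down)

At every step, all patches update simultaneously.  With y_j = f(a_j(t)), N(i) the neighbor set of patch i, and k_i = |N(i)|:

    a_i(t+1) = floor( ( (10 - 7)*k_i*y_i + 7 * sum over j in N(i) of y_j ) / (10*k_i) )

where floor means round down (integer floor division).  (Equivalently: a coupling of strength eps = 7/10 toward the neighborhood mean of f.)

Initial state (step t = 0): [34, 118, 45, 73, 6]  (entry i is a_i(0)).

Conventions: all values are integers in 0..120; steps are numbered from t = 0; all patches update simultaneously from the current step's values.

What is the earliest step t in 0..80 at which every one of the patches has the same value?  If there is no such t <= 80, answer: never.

Answer: 9
Key observation: Synchronization is absorbing here: once all patches are equal they stay equal, and step 9 is the first all-equal step.

Derivation:
t=0: [34, 118, 45, 73, 6]  (not all equal)
t=1: [17, 39, 42, 44, 41]  (not all equal)
t=2: [45, 44, 57, 58, 46]  (not all equal)
t=3: [62, 68, 73, 74, 69]  (not all equal)
t=4: [74, 72, 67, 66, 72]  (not all equal)
t=5: [66, 68, 71, 71, 68]  (not all equal)
t=6: [72, 71, 69, 69, 71]  (not all equal)
t=7: [67, 68, 69, 69, 68]  (not all equal)
t=8: [72, 72, 71, 71, 72]  (not all equal)
t=9: [67, 67, 67, 67, 67]  (all equal)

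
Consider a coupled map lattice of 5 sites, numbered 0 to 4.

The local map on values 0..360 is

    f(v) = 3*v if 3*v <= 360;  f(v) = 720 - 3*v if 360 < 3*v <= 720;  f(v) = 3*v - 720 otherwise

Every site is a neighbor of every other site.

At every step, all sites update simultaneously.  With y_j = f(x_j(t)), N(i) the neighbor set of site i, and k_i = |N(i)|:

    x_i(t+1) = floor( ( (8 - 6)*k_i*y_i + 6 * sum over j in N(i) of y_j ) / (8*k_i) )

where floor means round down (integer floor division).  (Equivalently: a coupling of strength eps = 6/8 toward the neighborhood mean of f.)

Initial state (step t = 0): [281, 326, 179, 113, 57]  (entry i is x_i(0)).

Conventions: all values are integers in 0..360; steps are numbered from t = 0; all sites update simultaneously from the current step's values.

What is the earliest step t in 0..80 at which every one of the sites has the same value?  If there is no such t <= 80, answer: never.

Simulating step by step:
t=0: [281, 326, 179, 113, 57]  (not all equal)
t=1: [209, 217, 212, 222, 212]  (not all equal)
t=2: [77, 76, 77, 75, 77]  (not all equal)
t=3: [229, 229, 229, 228, 229]  (not all equal)
t=4: [33, 33, 33, 33, 33]  (all equal)

Answer: 4
Key observation: Synchronization is absorbing here: once all sites are equal they stay equal, and step 4 is the first all-equal step.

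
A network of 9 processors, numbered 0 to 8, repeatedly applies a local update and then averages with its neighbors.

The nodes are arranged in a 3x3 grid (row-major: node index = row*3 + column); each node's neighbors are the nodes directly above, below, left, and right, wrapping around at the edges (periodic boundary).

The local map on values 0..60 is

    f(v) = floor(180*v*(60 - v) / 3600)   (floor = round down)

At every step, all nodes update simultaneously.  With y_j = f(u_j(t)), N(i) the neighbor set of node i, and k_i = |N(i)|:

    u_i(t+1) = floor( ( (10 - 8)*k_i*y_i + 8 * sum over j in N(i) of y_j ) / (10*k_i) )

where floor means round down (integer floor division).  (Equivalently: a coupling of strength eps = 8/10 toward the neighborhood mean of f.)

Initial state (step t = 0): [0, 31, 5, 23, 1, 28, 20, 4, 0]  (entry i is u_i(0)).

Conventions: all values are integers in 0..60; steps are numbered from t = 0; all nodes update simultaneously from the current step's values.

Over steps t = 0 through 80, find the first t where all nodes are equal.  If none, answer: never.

Answer: 4
Key observation: Synchronization is absorbing here: once all nodes are equal they stay equal, and step 4 is the first all-equal step.

Derivation:
t=0: [0, 31, 5, 23, 1, 28, 20, 4, 0]  (not all equal)
t=1: [27, 14, 20, 25, 28, 20, 18, 19, 21]  (not all equal)
t=2: [39, 39, 39, 41, 39, 41, 40, 38, 39]  (not all equal)
t=3: [39, 40, 39, 39, 39, 39, 39, 40, 39]  (not all equal)
t=4: [40, 40, 40, 40, 40, 40, 40, 40, 40]  (all equal)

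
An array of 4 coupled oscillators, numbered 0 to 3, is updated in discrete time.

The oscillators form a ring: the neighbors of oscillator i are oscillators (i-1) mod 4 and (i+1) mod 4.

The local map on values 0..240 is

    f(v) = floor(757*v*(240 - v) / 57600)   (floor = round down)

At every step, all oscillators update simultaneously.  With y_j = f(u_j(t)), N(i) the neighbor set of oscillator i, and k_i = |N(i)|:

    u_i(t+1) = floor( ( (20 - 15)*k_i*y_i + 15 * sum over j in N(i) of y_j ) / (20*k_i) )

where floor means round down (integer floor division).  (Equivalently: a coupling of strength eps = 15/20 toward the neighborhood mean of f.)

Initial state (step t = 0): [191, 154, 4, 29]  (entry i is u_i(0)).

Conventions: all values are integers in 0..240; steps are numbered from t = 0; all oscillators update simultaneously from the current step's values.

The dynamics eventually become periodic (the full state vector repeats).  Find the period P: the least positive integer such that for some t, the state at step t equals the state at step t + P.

Simulating step by step:
t=0: [191, 154, 4, 29]
t=1: [125, 93, 98, 70]
t=2: [172, 183, 171, 177]
t=3: [144, 149, 144, 152]
t=4: [177, 180, 177, 179]
t=5: [143, 144, 143, 145]
t=6: [181, 181, 181, 181]
t=7: [140, 140, 140, 140]
t=8: [183, 183, 183, 183]
t=9: [137, 137, 137, 137]
t=10: [185, 185, 185, 185]
t=11: [133, 133, 133, 133]
t=12: [187, 187, 187, 187]
t=13: [130, 130, 130, 130]
t=14: [187, 187, 187, 187]

Answer: 2
Key observation: The state at step 12, [187, 187, 187, 187], reappears at step 14 — and no state repeats earlier — so the cycle the system enters has period 2.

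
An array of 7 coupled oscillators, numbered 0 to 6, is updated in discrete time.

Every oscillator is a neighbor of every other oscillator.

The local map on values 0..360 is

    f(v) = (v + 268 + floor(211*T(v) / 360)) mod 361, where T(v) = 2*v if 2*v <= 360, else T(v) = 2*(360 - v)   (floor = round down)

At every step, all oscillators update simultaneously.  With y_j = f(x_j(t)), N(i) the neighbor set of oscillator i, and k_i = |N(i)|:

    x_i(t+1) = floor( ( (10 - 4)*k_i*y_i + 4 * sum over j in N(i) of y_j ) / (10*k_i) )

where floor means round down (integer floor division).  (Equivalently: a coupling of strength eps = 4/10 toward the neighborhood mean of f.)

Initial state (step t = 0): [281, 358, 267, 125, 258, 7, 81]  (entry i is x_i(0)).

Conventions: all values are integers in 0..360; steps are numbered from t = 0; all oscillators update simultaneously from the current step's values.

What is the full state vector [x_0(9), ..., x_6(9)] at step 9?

Simulating step by step:
t=0: [281, 358, 267, 125, 258, 7, 81]
t=1: [259, 252, 261, 205, 261, 261, 154]
t=2: [281, 282, 281, 286, 281, 281, 258]
t=3: [280, 280, 280, 279, 280, 280, 282]
t=4: [280, 280, 280, 280, 280, 280, 280]
t=5: [280, 280, 280, 280, 280, 280, 280]
t=6: [280, 280, 280, 280, 280, 280, 280]
t=7: [280, 280, 280, 280, 280, 280, 280]
t=8: [280, 280, 280, 280, 280, 280, 280]
t=9: [280, 280, 280, 280, 280, 280, 280]

Answer: [280, 280, 280, 280, 280, 280, 280]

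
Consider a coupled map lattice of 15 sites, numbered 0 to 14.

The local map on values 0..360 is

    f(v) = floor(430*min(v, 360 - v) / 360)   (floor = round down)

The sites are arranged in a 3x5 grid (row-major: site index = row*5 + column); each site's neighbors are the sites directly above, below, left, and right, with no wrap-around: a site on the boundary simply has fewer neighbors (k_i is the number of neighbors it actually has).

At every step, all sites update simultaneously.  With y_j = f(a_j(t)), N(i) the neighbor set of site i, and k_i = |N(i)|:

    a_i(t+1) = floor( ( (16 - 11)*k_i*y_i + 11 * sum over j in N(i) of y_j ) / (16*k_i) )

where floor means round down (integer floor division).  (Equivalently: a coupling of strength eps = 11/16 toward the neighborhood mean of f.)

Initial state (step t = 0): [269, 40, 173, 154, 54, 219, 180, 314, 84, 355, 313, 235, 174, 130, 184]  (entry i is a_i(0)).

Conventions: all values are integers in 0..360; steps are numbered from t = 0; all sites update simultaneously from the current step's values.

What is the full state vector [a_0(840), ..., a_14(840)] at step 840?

Answer: [211, 211, 211, 211, 211, 211, 211, 211, 211, 211, 211, 211, 211, 211, 211]
Key observation: The state at step 36, [211, 211, 211, 211, 211, 211, 211, 211, 211, 211, 211, 211, 211, 211, 211], reappears at step 38: the system is in a cycle of period 2 from step 36 on.  Therefore the state at step 840 equals the state at step 36 + ((840 - 36) mod 2) = 36, which is [211, 211, 211, 211, 211, 211, 211, 211, 211, 211, 211, 211, 211, 211, 211].

Derivation:
t=0: [269, 40, 173, 154, 54, 219, 180, 314, 84, 355, 313, 235, 174, 130, 184]
t=1: [107, 135, 129, 141, 84, 139, 139, 142, 99, 87, 126, 156, 146, 166, 120]
t=2: [152, 152, 162, 137, 124, 153, 169, 158, 146, 114, 167, 170, 181, 161, 148]
t=3: [181, 188, 182, 168, 149, 190, 192, 192, 171, 156, 194, 203, 200, 189, 167]
t=4: [206, 207, 204, 198, 188, 203, 199, 201, 199, 191, 195, 193, 195, 199, 196]
t=5: [184, 185, 187, 193, 199, 189, 190, 190, 193, 198, 194, 196, 194, 193, 196]
t=6: [207, 207, 204, 199, 194, 203, 202, 201, 198, 194, 199, 198, 198, 197, 195]
t=7: [183, 184, 187, 192, 195, 187, 187, 189, 193, 196, 190, 191, 192, 194, 196]
t=8: [208, 208, 205, 200, 197, 206, 205, 203, 199, 196, 203, 202, 200, 198, 196]
t=9: [181, 182, 185, 190, 193, 183, 184, 187, 191, 194, 185, 187, 189, 192, 194]
t=10: [211, 211, 207, 203, 200, 210, 209, 206, 201, 198, 208, 207, 204, 200, 198]
t=11: [177, 178, 182, 187, 190, 179, 180, 183, 188, 191, 180, 182, 185, 189, 192]
t=12: [212, 212, 210, 206, 203, 213, 212, 210, 205, 202, 213, 212, 209, 204, 201]
t=13: [175, 176, 179, 183, 185, 175, 176, 179, 184, 187, 175, 176, 180, 185, 187]
t=14: [209, 210, 211, 210, 208, 209, 210, 212, 209, 207, 209, 210, 212, 209, 207]
t=15: [179, 178, 177, 179, 180, 179, 178, 177, 179, 181, 179, 178, 177, 179, 181]
t=16: [212, 212, 211, 213, 213, 212, 212, 211, 212, 213, 212, 212, 211, 212, 213]
t=17: [176, 176, 176, 175, 175, 176, 176, 176, 175, 175, 176, 176, 176, 176, 175]
t=18: [210, 210, 209, 209, 209, 210, 210, 209, 209, 209, 210, 210, 210, 209, 209]
t=19: [179, 179, 179, 180, 180, 179, 179, 179, 180, 180, 179, 179, 179, 179, 180]
t=20: [213, 213, 213, 214, 215, 213, 213, 213, 214, 215, 213, 213, 213, 213, 214]
t=21: [175, 175, 174, 174, 173, 175, 175, 174, 174, 173, 175, 175, 175, 174, 174]
t=22: [209, 208, 207, 206, 206, 209, 208, 207, 206, 206, 209, 209, 208, 207, 206]
t=23: [180, 181, 182, 182, 183, 180, 180, 181, 182, 183, 180, 180, 181, 182, 182]
t=24: [214, 213, 212, 211, 211, 215, 214, 213, 212, 211, 215, 214, 213, 212, 211]
t=25: [174, 174, 175, 176, 177, 173, 174, 175, 176, 176, 173, 174, 175, 176, 176]
t=26: [206, 207, 208, 210, 210, 206, 207, 208, 209, 210, 206, 207, 208, 209, 210]
t=27: [182, 182, 180, 179, 179, 182, 182, 181, 179, 179, 182, 182, 181, 180, 179]
t=28: [212, 212, 213, 213, 213, 212, 212, 213, 213, 213, 212, 212, 213, 213, 213]
t=29: [176, 175, 175, 175, 175, 176, 175, 175, 175, 175, 176, 175, 175, 175, 175]
t=30: [209, 209, 209, 209, 209, 209, 209, 209, 209, 209, 209, 209, 209, 209, 209]
t=31: [180, 180, 180, 180, 180, 180, 180, 180, 180, 180, 180, 180, 180, 180, 180]
t=32: [215, 215, 215, 215, 215, 215, 215, 215, 215, 215, 215, 215, 215, 215, 215]
t=33: [173, 173, 173, 173, 173, 173, 173, 173, 173, 173, 173, 173, 173, 173, 173]
t=34: [206, 206, 206, 206, 206, 206, 206, 206, 206, 206, 206, 206, 206, 206, 206]
t=35: [183, 183, 183, 183, 183, 183, 183, 183, 183, 183, 183, 183, 183, 183, 183]
t=36: [211, 211, 211, 211, 211, 211, 211, 211, 211, 211, 211, 211, 211, 211, 211]
t=37: [177, 177, 177, 177, 177, 177, 177, 177, 177, 177, 177, 177, 177, 177, 177]
t=38: [211, 211, 211, 211, 211, 211, 211, 211, 211, 211, 211, 211, 211, 211, 211]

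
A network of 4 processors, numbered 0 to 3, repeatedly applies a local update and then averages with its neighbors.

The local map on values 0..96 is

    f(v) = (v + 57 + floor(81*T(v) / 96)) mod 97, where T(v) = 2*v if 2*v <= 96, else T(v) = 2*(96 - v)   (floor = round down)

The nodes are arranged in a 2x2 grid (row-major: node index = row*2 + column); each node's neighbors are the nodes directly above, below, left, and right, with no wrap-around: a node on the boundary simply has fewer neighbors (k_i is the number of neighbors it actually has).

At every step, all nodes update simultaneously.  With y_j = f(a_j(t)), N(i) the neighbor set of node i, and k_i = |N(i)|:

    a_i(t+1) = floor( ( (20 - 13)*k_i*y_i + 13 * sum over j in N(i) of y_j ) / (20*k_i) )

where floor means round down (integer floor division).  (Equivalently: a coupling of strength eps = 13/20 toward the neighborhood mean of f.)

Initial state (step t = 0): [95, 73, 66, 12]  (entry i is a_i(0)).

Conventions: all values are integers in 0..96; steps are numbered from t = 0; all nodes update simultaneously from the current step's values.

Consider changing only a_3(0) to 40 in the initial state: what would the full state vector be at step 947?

Answer: [71, 71, 71, 71]
Key observation: The state at step 4, [73, 73, 73, 73], reappears at step 6: the system is in a cycle of period 2 from step 4 on.  Therefore the state at step 947 equals the state at step 4 + ((947 - 4) mod 2) = 5, which is [71, 71, 71, 71].

Derivation:
t=0: [95, 73, 66, 40]
t=1: [67, 64, 66, 71]
t=2: [76, 75, 74, 75]
t=3: [69, 69, 70, 70]
t=4: [73, 73, 73, 73]
t=5: [71, 71, 71, 71]
t=6: [73, 73, 73, 73]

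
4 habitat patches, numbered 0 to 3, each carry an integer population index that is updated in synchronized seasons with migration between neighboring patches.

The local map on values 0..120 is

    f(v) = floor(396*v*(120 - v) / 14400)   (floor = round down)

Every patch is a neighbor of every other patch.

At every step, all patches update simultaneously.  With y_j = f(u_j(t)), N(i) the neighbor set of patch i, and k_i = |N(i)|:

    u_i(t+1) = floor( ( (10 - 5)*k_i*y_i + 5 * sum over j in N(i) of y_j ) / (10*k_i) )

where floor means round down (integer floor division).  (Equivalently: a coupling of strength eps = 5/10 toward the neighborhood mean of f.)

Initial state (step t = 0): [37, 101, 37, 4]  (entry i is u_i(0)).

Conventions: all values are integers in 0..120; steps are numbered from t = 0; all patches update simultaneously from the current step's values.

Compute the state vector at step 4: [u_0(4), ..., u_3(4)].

Simulating step by step:
t=0: [37, 101, 37, 4]
t=1: [66, 56, 66, 42]
t=2: [96, 96, 96, 94]
t=3: [63, 63, 63, 65]
t=4: [98, 98, 98, 98]

Answer: [98, 98, 98, 98]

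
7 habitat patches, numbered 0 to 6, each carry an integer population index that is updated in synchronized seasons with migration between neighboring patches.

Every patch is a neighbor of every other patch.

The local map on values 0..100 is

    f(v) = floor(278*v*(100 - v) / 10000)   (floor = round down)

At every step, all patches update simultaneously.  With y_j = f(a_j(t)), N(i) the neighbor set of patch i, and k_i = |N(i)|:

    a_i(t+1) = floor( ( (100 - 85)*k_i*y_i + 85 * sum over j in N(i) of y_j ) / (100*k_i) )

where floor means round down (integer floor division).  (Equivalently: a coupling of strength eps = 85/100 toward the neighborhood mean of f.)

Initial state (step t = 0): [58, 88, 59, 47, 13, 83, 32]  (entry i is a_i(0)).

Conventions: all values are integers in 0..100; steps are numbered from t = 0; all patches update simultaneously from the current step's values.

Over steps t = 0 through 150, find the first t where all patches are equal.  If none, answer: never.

Answer: 1
Key observation: Synchronization is absorbing here: once all patches are equal they stay equal, and step 1 is the first all-equal step.

Derivation:
t=0: [58, 88, 59, 47, 13, 83, 32]  (not all equal)
t=1: [51, 51, 51, 51, 51, 51, 51]  (all equal)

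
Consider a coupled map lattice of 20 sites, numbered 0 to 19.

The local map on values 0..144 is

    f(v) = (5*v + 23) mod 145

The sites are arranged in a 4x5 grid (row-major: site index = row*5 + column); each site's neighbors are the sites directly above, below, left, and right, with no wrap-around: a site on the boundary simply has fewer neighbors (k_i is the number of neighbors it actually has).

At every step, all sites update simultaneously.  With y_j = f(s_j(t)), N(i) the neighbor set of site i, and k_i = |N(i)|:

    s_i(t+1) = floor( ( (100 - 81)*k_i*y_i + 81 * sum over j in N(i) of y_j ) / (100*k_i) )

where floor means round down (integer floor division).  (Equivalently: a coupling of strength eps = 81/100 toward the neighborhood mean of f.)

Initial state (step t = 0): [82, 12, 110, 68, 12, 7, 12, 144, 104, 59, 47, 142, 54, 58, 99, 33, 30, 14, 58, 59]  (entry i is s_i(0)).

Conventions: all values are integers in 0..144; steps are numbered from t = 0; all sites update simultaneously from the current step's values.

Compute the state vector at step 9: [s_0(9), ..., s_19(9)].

Simulating step by step:
t=0: [82, 12, 110, 68, 12, 7, 12, 144, 104, 59, 47, 142, 54, 58, 99, 33, 30, 14, 58, 59]
t=1: [84, 114, 73, 102, 56, 102, 49, 70, 49, 79, 50, 47, 29, 48, 37, 65, 44, 32, 43, 48]
t=2: [46, 64, 71, 81, 94, 88, 85, 90, 109, 78, 96, 96, 75, 83, 110, 102, 75, 65, 91, 85]
t=3: [53, 66, 78, 101, 116, 56, 40, 76, 86, 112, 65, 73, 54, 86, 63, 89, 81, 80, 28, 75]
t=4: [57, 104, 96, 61, 43, 77, 72, 66, 49, 24, 49, 74, 73, 21, 43, 85, 97, 68, 73, 47]
t=5: [94, 68, 69, 83, 90, 85, 97, 89, 98, 110, 86, 97, 92, 107, 121, 81, 64, 86, 103, 98]
t=6: [45, 70, 44, 52, 64, 42, 52, 62, 74, 70, 63, 52, 59, 79, 100, 54, 71, 58, 78, 75]
t=7: [88, 107, 89, 94, 99, 94, 97, 82, 98, 81, 70, 87, 72, 93, 102, 55, 61, 68, 93, 105]
t=8: [78, 59, 93, 63, 95, 60, 84, 83, 94, 96, 39, 62, 76, 75, 100, 50, 35, 63, 74, 82]
t=9: [48, 55, 31, 56, 58, 61, 23, 47, 56, 69, 68, 58, 62, 93, 102, 75, 69, 81, 100, 104]

Answer: [48, 55, 31, 56, 58, 61, 23, 47, 56, 69, 68, 58, 62, 93, 102, 75, 69, 81, 100, 104]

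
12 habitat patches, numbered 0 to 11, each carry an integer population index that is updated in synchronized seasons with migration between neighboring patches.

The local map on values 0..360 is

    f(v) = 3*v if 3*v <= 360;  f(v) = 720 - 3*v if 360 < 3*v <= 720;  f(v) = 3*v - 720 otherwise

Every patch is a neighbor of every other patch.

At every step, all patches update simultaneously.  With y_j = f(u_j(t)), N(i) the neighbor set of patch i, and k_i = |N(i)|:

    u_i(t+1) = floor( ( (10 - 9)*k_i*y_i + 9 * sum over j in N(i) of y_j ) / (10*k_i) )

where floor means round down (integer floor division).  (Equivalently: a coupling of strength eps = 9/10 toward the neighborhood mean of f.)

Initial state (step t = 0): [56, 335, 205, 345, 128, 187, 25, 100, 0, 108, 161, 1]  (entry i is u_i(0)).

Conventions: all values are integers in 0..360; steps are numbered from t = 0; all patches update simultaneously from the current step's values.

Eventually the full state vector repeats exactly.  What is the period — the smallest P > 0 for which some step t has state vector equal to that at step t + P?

Answer: 4
Key observation: The state at step 5, [306, 306, 306, 306, 306, 306, 306, 306, 306, 306, 306, 306], reappears at step 9 — and no state repeats earlier — so the cycle the system enters has period 4.

Derivation:
t=0: [56, 335, 205, 345, 128, 187, 25, 100, 0, 108, 161, 1]
t=1: [191, 193, 190, 194, 194, 191, 190, 194, 188, 194, 193, 188]
t=2: [145, 144, 145, 144, 144, 145, 145, 144, 145, 144, 144, 145]
t=3: [286, 286, 286, 286, 286, 286, 286, 286, 286, 286, 286, 286]
t=4: [138, 138, 138, 138, 138, 138, 138, 138, 138, 138, 138, 138]
t=5: [306, 306, 306, 306, 306, 306, 306, 306, 306, 306, 306, 306]
t=6: [198, 198, 198, 198, 198, 198, 198, 198, 198, 198, 198, 198]
t=7: [126, 126, 126, 126, 126, 126, 126, 126, 126, 126, 126, 126]
t=8: [342, 342, 342, 342, 342, 342, 342, 342, 342, 342, 342, 342]
t=9: [306, 306, 306, 306, 306, 306, 306, 306, 306, 306, 306, 306]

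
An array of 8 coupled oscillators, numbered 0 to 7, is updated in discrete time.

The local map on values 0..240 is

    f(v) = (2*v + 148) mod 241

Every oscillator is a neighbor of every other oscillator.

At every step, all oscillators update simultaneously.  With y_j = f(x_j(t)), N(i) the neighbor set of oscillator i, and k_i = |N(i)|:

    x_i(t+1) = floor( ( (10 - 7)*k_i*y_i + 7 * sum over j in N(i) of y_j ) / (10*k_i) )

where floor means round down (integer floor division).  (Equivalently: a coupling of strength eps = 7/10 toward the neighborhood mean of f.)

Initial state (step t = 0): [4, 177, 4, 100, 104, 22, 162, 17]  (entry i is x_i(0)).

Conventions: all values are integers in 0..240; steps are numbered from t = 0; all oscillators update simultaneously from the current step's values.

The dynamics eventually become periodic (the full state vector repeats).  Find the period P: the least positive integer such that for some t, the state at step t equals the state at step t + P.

Answer: 24
Key observation: The state at step 6, [43, 43, 43, 43, 43, 43, 43, 43], reappears at step 30 — and no state repeats earlier — so the cycle the system enters has period 24.

Derivation:
t=0: [4, 177, 4, 100, 104, 22, 162, 17]
t=1: [147, 119, 147, 137, 138, 154, 162, 152]
t=2: [197, 185, 197, 193, 193, 199, 203, 199]
t=3: [58, 53, 58, 56, 56, 58, 60, 58]
t=4: [21, 19, 21, 20, 20, 21, 22, 21]
t=5: [189, 188, 189, 189, 189, 189, 189, 189]
t=6: [43, 43, 43, 43, 43, 43, 43, 43]
t=7: [234, 234, 234, 234, 234, 234, 234, 234]
t=8: [134, 134, 134, 134, 134, 134, 134, 134]
t=9: [175, 175, 175, 175, 175, 175, 175, 175]
t=10: [16, 16, 16, 16, 16, 16, 16, 16]
t=11: [180, 180, 180, 180, 180, 180, 180, 180]
t=12: [26, 26, 26, 26, 26, 26, 26, 26]
t=13: [200, 200, 200, 200, 200, 200, 200, 200]
t=14: [66, 66, 66, 66, 66, 66, 66, 66]
t=15: [39, 39, 39, 39, 39, 39, 39, 39]
t=16: [226, 226, 226, 226, 226, 226, 226, 226]
t=17: [118, 118, 118, 118, 118, 118, 118, 118]
t=18: [143, 143, 143, 143, 143, 143, 143, 143]
t=19: [193, 193, 193, 193, 193, 193, 193, 193]
t=20: [52, 52, 52, 52, 52, 52, 52, 52]
t=21: [11, 11, 11, 11, 11, 11, 11, 11]
t=22: [170, 170, 170, 170, 170, 170, 170, 170]
t=23: [6, 6, 6, 6, 6, 6, 6, 6]
t=24: [160, 160, 160, 160, 160, 160, 160, 160]
t=25: [227, 227, 227, 227, 227, 227, 227, 227]
t=26: [120, 120, 120, 120, 120, 120, 120, 120]
t=27: [147, 147, 147, 147, 147, 147, 147, 147]
t=28: [201, 201, 201, 201, 201, 201, 201, 201]
t=29: [68, 68, 68, 68, 68, 68, 68, 68]
t=30: [43, 43, 43, 43, 43, 43, 43, 43]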